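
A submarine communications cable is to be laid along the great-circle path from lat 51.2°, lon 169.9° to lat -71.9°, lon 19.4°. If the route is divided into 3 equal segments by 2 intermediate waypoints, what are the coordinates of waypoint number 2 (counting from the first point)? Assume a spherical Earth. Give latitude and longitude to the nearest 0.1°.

The haversine formula gives a central angle δ ≈ 2.715 rad (155.5°) between the endpoints.
Interpolate at f = 2/3 with slerp weights a = sin((1−f)δ)/sin δ ≈ 1.899, b = sin(fδ)/sin δ ≈ 2.346.
p = a·p₁ + b·p₂ ≈ (-0.484, 0.451, -0.750); φ = arcsin(p_z) ≈ -48.61°, λ = atan2(p_y, p_x) ≈ 137.03°.

≈ lat -48.6°, lon 137.0°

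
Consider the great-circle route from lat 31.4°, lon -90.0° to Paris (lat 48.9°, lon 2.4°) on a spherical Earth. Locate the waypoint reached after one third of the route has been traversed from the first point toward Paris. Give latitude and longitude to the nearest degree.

≈ lat 46°, lon -67°

Convert each endpoint to a unit vector on the sphere (x = cos φ cos λ, y = cos φ sin λ, z = sin φ).
The central angle between the endpoints is δ = arccos(p₁·p₂) ≈ 1.193 rad (68.3°).
Interpolate at f = 1/3 with slerp weights a = sin((1−f)δ)/sin δ ≈ 0.768, b = sin(fδ)/sin δ ≈ 0.417.
p = a·p₁ + b·p₂ ≈ (0.274, -0.644, 0.714); φ = arcsin(p_z) ≈ 45.58°, λ = atan2(p_y, p_x) ≈ -66.99°.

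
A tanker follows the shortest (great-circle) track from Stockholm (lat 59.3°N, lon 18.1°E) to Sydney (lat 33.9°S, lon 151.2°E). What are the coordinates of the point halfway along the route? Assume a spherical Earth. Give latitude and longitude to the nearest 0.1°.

Write both endpoints as unit vectors p₁, p₂ with components (cos φ cos λ, cos φ sin λ, sin φ).
The central angle between the endpoints is δ = arccos(p₁·p₂) ≈ 2.448 rad (140.3°).
Interpolate at f = 1/2 with slerp weights a = sin((1−f)δ)/sin δ ≈ 1.472, b = sin(fδ)/sin δ ≈ 1.472.
p = a·p₁ + b·p₂ ≈ (-0.356, 0.822, 0.445); φ = arcsin(p_z) ≈ 26.40°, λ = atan2(p_y, p_x) ≈ 113.43°.

≈ lat 26.4°N, lon 113.4°E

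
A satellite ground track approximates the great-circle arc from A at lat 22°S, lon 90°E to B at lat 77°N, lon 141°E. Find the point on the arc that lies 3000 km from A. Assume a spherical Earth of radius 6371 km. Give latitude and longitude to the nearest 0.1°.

≈ lat 4.6°N, lon 94.7°E

Convert each endpoint to a unit vector on the sphere (x = cos φ cos λ, y = cos φ sin λ, z = sin φ).
The central angle between the endpoints is δ = arccos(p₁·p₂) ≈ 1.807 rad (103.5°). The total great-circle distance is δ·R ≈ 1.807 × 6371 ≈ 11511 km, so the target fraction is f = 3000/11511 ≈ 0.261.
Interpolate at f ≈ 0.261 with slerp weights a = sin((1−f)δ)/sin δ ≈ 1.000, b = sin(fδ)/sin δ ≈ 0.467.
p = a·p₁ + b·p₂ ≈ (-0.082, 0.993, 0.080); φ = arcsin(p_z) ≈ 4.59°, λ = atan2(p_y, p_x) ≈ 94.69°.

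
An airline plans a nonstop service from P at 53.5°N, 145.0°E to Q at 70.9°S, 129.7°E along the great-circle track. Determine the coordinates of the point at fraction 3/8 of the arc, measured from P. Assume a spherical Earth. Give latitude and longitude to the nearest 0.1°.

Convert each endpoint to a unit vector on the sphere (x = cos φ cos λ, y = cos φ sin λ, z = sin φ).
The central angle between the endpoints is δ = arccos(p₁·p₂) ≈ 2.180 rad (124.9°).
Interpolate at f = 3/8 with slerp weights a = sin((1−f)δ)/sin δ ≈ 1.193, b = sin(fδ)/sin δ ≈ 0.889.
p = a·p₁ + b·p₂ ≈ (-0.767, 0.631, 0.119); φ = arcsin(p_z) ≈ 6.81°, λ = atan2(p_y, p_x) ≈ 140.57°.

≈ 6.8°N, 140.6°E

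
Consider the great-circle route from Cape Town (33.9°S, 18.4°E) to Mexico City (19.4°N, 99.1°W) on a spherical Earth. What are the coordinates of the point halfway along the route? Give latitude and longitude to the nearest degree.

≈ 14°S, 46°W

From cos δ = sin φ₁ sin φ₂ + cos φ₁ cos φ₂ cos Δλ, the central angle is δ ≈ 2.149 rad (123.1°).
Interpolate at f = 1/2 with slerp weights a = sin((1−f)δ)/sin δ ≈ 1.050, b = sin(fδ)/sin δ ≈ 1.050.
p = a·p₁ + b·p₂ ≈ (0.671, -0.703, -0.237); φ = arcsin(p_z) ≈ -13.71°, λ = atan2(p_y, p_x) ≈ -46.36°.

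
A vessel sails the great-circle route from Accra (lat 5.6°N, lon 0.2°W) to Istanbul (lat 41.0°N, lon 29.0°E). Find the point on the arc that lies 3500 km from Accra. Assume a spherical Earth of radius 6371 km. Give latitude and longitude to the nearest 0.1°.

Convert each endpoint to a unit vector on the sphere (x = cos φ cos λ, y = cos φ sin λ, z = sin φ).
The central angle between the endpoints is δ = arccos(p₁·p₂) ≈ 0.767 rad (44.0°). The total great-circle distance is δ·R ≈ 0.767 × 6371 ≈ 4889 km, so the target fraction is f = 3500/4889 ≈ 0.716.
Interpolate at f ≈ 0.716 with slerp weights a = sin((1−f)δ)/sin δ ≈ 0.312, b = sin(fδ)/sin δ ≈ 0.752.
p = a·p₁ + b·p₂ ≈ (0.807, 0.274, 0.524); φ = arcsin(p_z) ≈ 31.59°, λ = atan2(p_y, p_x) ≈ 18.77°.

≈ lat 31.6°N, lon 18.8°E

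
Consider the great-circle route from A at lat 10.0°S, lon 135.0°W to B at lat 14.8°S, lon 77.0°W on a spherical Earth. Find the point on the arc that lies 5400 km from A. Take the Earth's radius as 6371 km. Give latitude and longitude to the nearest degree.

≈ lat 15°S, lon 85°W

Write both endpoints as unit vectors p₁, p₂ with components (cos φ cos λ, cos φ sin λ, sin φ).
The central angle between the endpoints is δ = arccos(p₁·p₂) ≈ 0.990 rad (56.7°). The total great-circle distance is δ·R ≈ 0.990 × 6371 ≈ 6306 km, so the target fraction is f = 5400/6306 ≈ 0.856.
Interpolate at f ≈ 0.856 with slerp weights a = sin((1−f)δ)/sin δ ≈ 0.169, b = sin(fδ)/sin δ ≈ 0.897.
p = a·p₁ + b·p₂ ≈ (0.077, -0.963, -0.259); φ = arcsin(p_z) ≈ -14.98°, λ = atan2(p_y, p_x) ≈ -85.43°.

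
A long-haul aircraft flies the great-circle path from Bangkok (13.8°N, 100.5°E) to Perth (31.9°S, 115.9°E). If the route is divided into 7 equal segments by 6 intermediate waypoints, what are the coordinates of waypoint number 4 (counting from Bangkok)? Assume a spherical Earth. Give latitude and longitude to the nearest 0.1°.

≈ 12.4°S, 108.7°E

Write both endpoints as unit vectors p₁, p₂ with components (cos φ cos λ, cos φ sin λ, sin φ).
The central angle between the endpoints is δ = arccos(p₁·p₂) ≈ 0.838 rad (48.0°).
Interpolate at f = 4/7 with slerp weights a = sin((1−f)δ)/sin δ ≈ 0.473, b = sin(fδ)/sin δ ≈ 0.620.
p = a·p₁ + b·p₂ ≈ (-0.314, 0.925, -0.215); φ = arcsin(p_z) ≈ -12.40°, λ = atan2(p_y, p_x) ≈ 108.73°.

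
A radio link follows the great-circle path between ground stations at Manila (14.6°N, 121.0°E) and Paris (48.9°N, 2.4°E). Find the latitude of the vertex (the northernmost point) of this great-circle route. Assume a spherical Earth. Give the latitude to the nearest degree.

≈ 56°N

The great circle lies in the plane with unit normal n̂ = (p₁ × p₂)/|p₁ × p₂|.
Here n̂_z ≈ -0.562; the vertex latitude is φ_max = arccos|n̂_z| ≈ 55.8°.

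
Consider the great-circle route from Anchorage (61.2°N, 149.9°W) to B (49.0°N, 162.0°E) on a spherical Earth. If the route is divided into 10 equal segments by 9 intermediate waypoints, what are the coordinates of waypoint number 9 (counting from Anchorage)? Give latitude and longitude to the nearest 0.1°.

Convert each endpoint to a unit vector on the sphere (x = cos φ cos λ, y = cos φ sin λ, z = sin φ).
The central angle between the endpoints is δ = arccos(p₁·p₂) ≈ 0.511 rad (29.3°).
Interpolate at f = 9/10 with slerp weights a = sin((1−f)δ)/sin δ ≈ 0.104, b = sin(fδ)/sin δ ≈ 0.908.
p = a·p₁ + b·p₂ ≈ (-0.610, 0.159, 0.776); φ = arcsin(p_z) ≈ 50.94°, λ = atan2(p_y, p_x) ≈ 165.41°.

≈ (50.9°N, 165.4°E)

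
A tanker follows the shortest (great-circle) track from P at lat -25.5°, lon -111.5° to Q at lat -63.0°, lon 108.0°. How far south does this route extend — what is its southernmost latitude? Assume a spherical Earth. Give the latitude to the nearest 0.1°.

The great circle lies in the plane with unit normal n̂ = (p₁ × p₂)/|p₁ × p₂|.
Here n̂_z ≈ -0.261; the vertex latitude is φ_max = arccos|n̂_z| ≈ 74.9°.
Check via Clairaut: cos φ_max = |cos φ₁| · sin C = cos(25.5°)·sin(163.2°) ≈ 0.261, again giving ≈ 74.9°.

≈ -74.9°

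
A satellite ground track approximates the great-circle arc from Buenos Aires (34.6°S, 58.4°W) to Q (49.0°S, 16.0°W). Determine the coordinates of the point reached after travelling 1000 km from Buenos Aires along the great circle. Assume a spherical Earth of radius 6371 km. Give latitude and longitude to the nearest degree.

≈ (40°S, 49°W)

Write both endpoints as unit vectors p₁, p₂ with components (cos φ cos λ, cos φ sin λ, sin φ).
The central angle between the endpoints is δ = arccos(p₁·p₂) ≈ 0.596 rad (34.2°). The total great-circle distance is δ·R ≈ 0.596 × 6371 ≈ 3800 km, so the target fraction is f = 1000/3800 ≈ 0.263.
Interpolate at f ≈ 0.263 with slerp weights a = sin((1−f)δ)/sin δ ≈ 0.757, b = sin(fδ)/sin δ ≈ 0.278.
p = a·p₁ + b·p₂ ≈ (0.502, -0.581, -0.640); φ = arcsin(p_z) ≈ -39.80°, λ = atan2(p_y, p_x) ≈ -49.18°.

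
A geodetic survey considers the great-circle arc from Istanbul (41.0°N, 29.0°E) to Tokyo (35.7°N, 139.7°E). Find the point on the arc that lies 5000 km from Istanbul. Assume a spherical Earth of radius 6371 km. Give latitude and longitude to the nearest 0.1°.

≈ (53.5°N, 95.4°E)

Write both endpoints as unit vectors p₁, p₂ with components (cos φ cos λ, cos φ sin λ, sin φ).
The central angle between the endpoints is δ = arccos(p₁·p₂) ≈ 1.404 rad (80.4°). The total great-circle distance is δ·R ≈ 1.404 × 6371 ≈ 8944 km, so the target fraction is f = 5000/8944 ≈ 0.559.
Interpolate at f ≈ 0.559 with slerp weights a = sin((1−f)δ)/sin δ ≈ 0.588, b = sin(fδ)/sin δ ≈ 0.717.
p = a·p₁ + b·p₂ ≈ (-0.055, 0.592, 0.804); φ = arcsin(p_z) ≈ 53.54°, λ = atan2(p_y, p_x) ≈ 95.35°.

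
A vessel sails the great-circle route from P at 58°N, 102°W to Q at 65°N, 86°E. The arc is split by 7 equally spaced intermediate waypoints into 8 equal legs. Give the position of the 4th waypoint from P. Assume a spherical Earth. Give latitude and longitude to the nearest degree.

The haversine formula gives a central angle δ ≈ 0.992 rad (56.9°) between the endpoints.
Interpolate at f = 4/8 with slerp weights a = sin((1−f)δ)/sin δ ≈ 0.569, b = sin(fδ)/sin δ ≈ 0.569.
p = a·p₁ + b·p₂ ≈ (-0.046, -0.055, 0.997); φ = arcsin(p_z) ≈ 85.89°, λ = atan2(p_y, p_x) ≈ -129.83°.

≈ 86°N, 130°W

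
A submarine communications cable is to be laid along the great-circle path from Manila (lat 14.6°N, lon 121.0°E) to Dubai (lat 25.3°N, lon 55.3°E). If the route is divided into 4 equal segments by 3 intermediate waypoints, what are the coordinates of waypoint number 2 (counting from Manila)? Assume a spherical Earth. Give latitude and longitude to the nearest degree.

≈ lat 23°N, lon 89°E

Write both endpoints as unit vectors p₁, p₂ with components (cos φ cos λ, cos φ sin λ, sin φ).
The central angle between the endpoints is δ = arccos(p₁·p₂) ≈ 1.084 rad (62.1°).
Interpolate at f = 2/4 with slerp weights a = sin((1−f)δ)/sin δ ≈ 0.584, b = sin(fδ)/sin δ ≈ 0.584.
p = a·p₁ + b·p₂ ≈ (0.009, 0.918, 0.397); φ = arcsin(p_z) ≈ 23.36°, λ = atan2(p_y, p_x) ≈ 89.41°.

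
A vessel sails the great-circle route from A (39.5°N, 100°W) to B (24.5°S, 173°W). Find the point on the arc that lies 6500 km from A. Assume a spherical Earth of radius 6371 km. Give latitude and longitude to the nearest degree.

≈ (1°N, 148°W)

From cos δ = sin φ₁ sin φ₂ + cos φ₁ cos φ₂ cos Δλ, the central angle is δ ≈ 1.629 rad (93.4°). The total great-circle distance is δ·R ≈ 1.629 × 6371 ≈ 10380 km, so the target fraction is f = 6500/10380 ≈ 0.626.
Interpolate at f ≈ 0.626 with slerp weights a = sin((1−f)δ)/sin δ ≈ 0.573, b = sin(fδ)/sin δ ≈ 0.854.
p = a·p₁ + b·p₂ ≈ (-0.848, -0.530, 0.011); φ = arcsin(p_z) ≈ 0.60°, λ = atan2(p_y, p_x) ≈ -147.98°.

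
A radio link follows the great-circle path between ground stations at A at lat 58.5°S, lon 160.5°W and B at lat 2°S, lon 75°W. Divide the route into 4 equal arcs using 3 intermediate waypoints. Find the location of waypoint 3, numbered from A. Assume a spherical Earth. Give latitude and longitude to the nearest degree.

The haversine formula gives a central angle δ ≈ 1.500 rad (85.9°) between the endpoints.
Interpolate at f = 3/4 with slerp weights a = sin((1−f)δ)/sin δ ≈ 0.367, b = sin(fδ)/sin δ ≈ 0.905.
p = a·p₁ + b·p₂ ≈ (0.053, -0.937, -0.345); φ = arcsin(p_z) ≈ -20.16°, λ = atan2(p_y, p_x) ≈ -86.76°.

≈ lat 20°S, lon 87°W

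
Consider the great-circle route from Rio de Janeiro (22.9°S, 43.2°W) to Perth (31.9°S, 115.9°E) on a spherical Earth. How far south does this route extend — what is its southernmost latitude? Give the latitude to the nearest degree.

≈ 71°S

The great circle lies in the plane with unit normal n̂ = (p₁ × p₂)/|p₁ × p₂|.
Here n̂_z ≈ +0.328; the vertex latitude is φ_max = arccos|n̂_z| ≈ 70.9°.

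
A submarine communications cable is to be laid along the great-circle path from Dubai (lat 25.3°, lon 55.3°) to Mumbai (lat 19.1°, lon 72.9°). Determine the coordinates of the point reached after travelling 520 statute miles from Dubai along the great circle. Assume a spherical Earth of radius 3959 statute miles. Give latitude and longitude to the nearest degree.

≈ lat 23°, lon 63°

The haversine formula gives a central angle δ ≈ 0.304 rad (17.4°) between the endpoints. The total great-circle distance is δ·R ≈ 0.304 × 3959 ≈ 1203 mi, so the target fraction is f = 520/1203 ≈ 0.432.
Interpolate at f ≈ 0.432 with slerp weights a = sin((1−f)δ)/sin δ ≈ 0.574, b = sin(fδ)/sin δ ≈ 0.438.
p = a·p₁ + b·p₂ ≈ (0.417, 0.822, 0.388); φ = arcsin(p_z) ≈ 22.86°, λ = atan2(p_y, p_x) ≈ 63.10°.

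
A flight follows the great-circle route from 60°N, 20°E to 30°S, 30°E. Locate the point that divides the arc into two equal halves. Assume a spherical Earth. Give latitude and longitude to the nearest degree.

The haversine formula gives a central angle δ ≈ 1.577 rad (90.4°) between the endpoints.
Interpolate at f = 1/2 with slerp weights a = sin((1−f)δ)/sin δ ≈ 0.709, b = sin(fδ)/sin δ ≈ 0.709.
p = a·p₁ + b·p₂ ≈ (0.865, 0.429, 0.260); φ = arcsin(p_z) ≈ 15.05°, λ = atan2(p_y, p_x) ≈ 26.34°.

≈ 15°N, 26°E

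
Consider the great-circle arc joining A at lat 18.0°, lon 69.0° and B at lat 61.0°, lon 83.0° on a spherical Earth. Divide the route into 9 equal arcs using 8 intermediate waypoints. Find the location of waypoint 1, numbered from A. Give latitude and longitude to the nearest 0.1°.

≈ lat 22.8°, lon 69.9°

Write both endpoints as unit vectors p₁, p₂ with components (cos φ cos λ, cos φ sin λ, sin φ).
The central angle between the endpoints is δ = arccos(p₁·p₂) ≈ 0.770 rad (44.1°).
Interpolate at f = 1/9 with slerp weights a = sin((1−f)δ)/sin δ ≈ 0.908, b = sin(fδ)/sin δ ≈ 0.123.
p = a·p₁ + b·p₂ ≈ (0.317, 0.865, 0.388); φ = arcsin(p_z) ≈ 22.83°, λ = atan2(p_y, p_x) ≈ 69.90°.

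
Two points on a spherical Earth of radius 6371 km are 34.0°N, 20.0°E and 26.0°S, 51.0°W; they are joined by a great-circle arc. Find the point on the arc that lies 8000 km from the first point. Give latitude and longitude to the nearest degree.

Convert each endpoint to a unit vector on the sphere (x = cos φ cos λ, y = cos φ sin λ, z = sin φ).
The central angle between the endpoints is δ = arccos(p₁·p₂) ≈ 1.573 rad (90.1°). The total great-circle distance is δ·R ≈ 1.573 × 6371 ≈ 10024 km, so the target fraction is f = 8000/10024 ≈ 0.798.
Interpolate at f ≈ 0.798 with slerp weights a = sin((1−f)δ)/sin δ ≈ 0.312, b = sin(fδ)/sin δ ≈ 0.951.
p = a·p₁ + b·p₂ ≈ (0.781, -0.576, -0.242); φ = arcsin(p_z) ≈ -14.01°, λ = atan2(p_y, p_x) ≈ -36.38°.

≈ 14°S, 36°W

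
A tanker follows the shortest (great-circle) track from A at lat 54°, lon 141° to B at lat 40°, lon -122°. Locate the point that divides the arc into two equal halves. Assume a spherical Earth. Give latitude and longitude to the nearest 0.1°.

≈ lat 58.0°, lon -162.0°

Convert each endpoint to a unit vector on the sphere (x = cos φ cos λ, y = cos φ sin λ, z = sin φ).
The central angle between the endpoints is δ = arccos(p₁·p₂) ≈ 1.087 rad (62.3°).
Interpolate at f = 1/2 with slerp weights a = sin((1−f)δ)/sin δ ≈ 0.584, b = sin(fδ)/sin δ ≈ 0.584.
p = a·p₁ + b·p₂ ≈ (-0.504, -0.163, 0.848); φ = arcsin(p_z) ≈ 58.01°, λ = atan2(p_y, p_x) ≈ -162.04°.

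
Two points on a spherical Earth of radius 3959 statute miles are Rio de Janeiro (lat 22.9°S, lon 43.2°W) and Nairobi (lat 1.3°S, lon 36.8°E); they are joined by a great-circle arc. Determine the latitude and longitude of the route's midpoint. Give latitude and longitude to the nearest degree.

Convert each endpoint to a unit vector on the sphere (x = cos φ cos λ, y = cos φ sin λ, z = sin φ).
The central angle between the endpoints is δ = arccos(p₁·p₂) ≈ 1.401 rad (80.3°).
Interpolate at f = 1/2 with slerp weights a = sin((1−f)δ)/sin δ ≈ 0.654, b = sin(fδ)/sin δ ≈ 0.654.
p = a·p₁ + b·p₂ ≈ (0.963, -0.021, -0.269); φ = arcsin(p_z) ≈ -15.63°, λ = atan2(p_y, p_x) ≈ -1.23°.

≈ lat 16°S, lon 1°W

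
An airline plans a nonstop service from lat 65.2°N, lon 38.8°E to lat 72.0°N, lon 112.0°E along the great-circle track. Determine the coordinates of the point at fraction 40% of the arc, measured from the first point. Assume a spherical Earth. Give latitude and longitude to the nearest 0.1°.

≈ lat 71.4°N, lon 61.3°E

Write both endpoints as unit vectors p₁, p₂ with components (cos φ cos λ, cos φ sin λ, sin φ).
The central angle between the endpoints is δ = arccos(p₁·p₂) ≈ 0.449 rad (25.7°).
Interpolate at f = 0.40 with slerp weights a = sin((1−f)δ)/sin δ ≈ 0.613, b = sin(fδ)/sin δ ≈ 0.412.
p = a·p₁ + b·p₂ ≈ (0.153, 0.279, 0.948); φ = arcsin(p_z) ≈ 71.45°, λ = atan2(p_y, p_x) ≈ 61.30°.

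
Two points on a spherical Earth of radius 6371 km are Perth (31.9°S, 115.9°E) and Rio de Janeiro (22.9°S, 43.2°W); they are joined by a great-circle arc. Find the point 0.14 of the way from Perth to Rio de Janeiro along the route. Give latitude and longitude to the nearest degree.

Write both endpoints as unit vectors p₁, p₂ with components (cos φ cos λ, cos φ sin λ, sin φ).
The central angle between the endpoints is δ = arccos(p₁·p₂) ≈ 2.123 rad (121.7°).
Interpolate at f = 0.14 with slerp weights a = sin((1−f)δ)/sin δ ≈ 1.137, b = sin(fδ)/sin δ ≈ 0.344.
p = a·p₁ + b·p₂ ≈ (-0.190, 0.651, -0.735); φ = arcsin(p_z) ≈ -47.28°, λ = atan2(p_y, p_x) ≈ 106.30°.

≈ 47°S, 106°E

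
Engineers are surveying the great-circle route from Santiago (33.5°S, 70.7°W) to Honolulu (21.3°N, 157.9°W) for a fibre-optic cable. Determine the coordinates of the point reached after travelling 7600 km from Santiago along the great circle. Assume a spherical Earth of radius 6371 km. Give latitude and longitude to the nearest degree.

Write both endpoints as unit vectors p₁, p₂ with components (cos φ cos λ, cos φ sin λ, sin φ).
The central angle between the endpoints is δ = arccos(p₁·p₂) ≈ 1.734 rad (99.4°). The total great-circle distance is δ·R ≈ 1.734 × 6371 ≈ 11048 km, so the target fraction is f = 7600/11048 ≈ 0.688.
Interpolate at f ≈ 0.688 with slerp weights a = sin((1−f)δ)/sin δ ≈ 0.522, b = sin(fδ)/sin δ ≈ 0.942.
p = a·p₁ + b·p₂ ≈ (-0.669, -0.741, 0.054); φ = arcsin(p_z) ≈ 3.10°, λ = atan2(p_y, p_x) ≈ -132.09°.

≈ 3°N, 132°W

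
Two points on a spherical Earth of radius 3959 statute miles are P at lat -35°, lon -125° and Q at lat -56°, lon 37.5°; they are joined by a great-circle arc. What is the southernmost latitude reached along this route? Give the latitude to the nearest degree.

The great circle lies in the plane with unit normal n̂ = (p₁ × p₂)/|p₁ × p₂|.
Here n̂_z ≈ +0.138; the vertex latitude is φ_max = arccos|n̂_z| ≈ 82.1°.

≈ -82°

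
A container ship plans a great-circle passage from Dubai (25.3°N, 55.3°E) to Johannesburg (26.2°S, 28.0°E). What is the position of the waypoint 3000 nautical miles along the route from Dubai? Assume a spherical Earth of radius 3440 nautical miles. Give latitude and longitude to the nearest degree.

≈ 19°S, 32°E

Convert each endpoint to a unit vector on the sphere (x = cos φ cos λ, y = cos φ sin λ, z = sin φ).
The central angle between the endpoints is δ = arccos(p₁·p₂) ≈ 1.010 rad (57.8°). The total great-circle distance is δ·R ≈ 1.010 × 3440 ≈ 3473 nmi, so the target fraction is f = 3000/3473 ≈ 0.864.
Interpolate at f ≈ 0.864 with slerp weights a = sin((1−f)δ)/sin δ ≈ 0.162, b = sin(fδ)/sin δ ≈ 0.904.
p = a·p₁ + b·p₂ ≈ (0.800, 0.501, -0.330); φ = arcsin(p_z) ≈ -19.27°, λ = atan2(p_y, p_x) ≈ 32.08°.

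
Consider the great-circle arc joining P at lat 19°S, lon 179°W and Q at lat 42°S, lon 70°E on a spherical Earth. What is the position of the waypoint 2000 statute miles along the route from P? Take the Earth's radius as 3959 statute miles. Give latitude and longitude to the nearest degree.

≈ lat 38°S, lon 156°E

Convert each endpoint to a unit vector on the sphere (x = cos φ cos λ, y = cos φ sin λ, z = sin φ).
The central angle between the endpoints is δ = arccos(p₁·p₂) ≈ 1.605 rad (91.9°). The total great-circle distance is δ·R ≈ 1.605 × 3959 ≈ 6353 mi, so the target fraction is f = 2000/6353 ≈ 0.315.
Interpolate at f ≈ 0.315 with slerp weights a = sin((1−f)δ)/sin δ ≈ 0.892, b = sin(fδ)/sin δ ≈ 0.484.
p = a·p₁ + b·p₂ ≈ (-0.720, 0.323, -0.614); φ = arcsin(p_z) ≈ -37.90°, λ = atan2(p_y, p_x) ≈ 155.80°.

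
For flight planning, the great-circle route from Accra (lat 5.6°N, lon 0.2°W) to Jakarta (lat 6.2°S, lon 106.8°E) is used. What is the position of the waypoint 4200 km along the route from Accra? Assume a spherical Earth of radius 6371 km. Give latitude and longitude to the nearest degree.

≈ lat 2°N, lon 37°E

Convert each endpoint to a unit vector on the sphere (x = cos φ cos λ, y = cos φ sin λ, z = sin φ).
The central angle between the endpoints is δ = arccos(p₁·p₂) ≈ 1.875 rad (107.4°). The total great-circle distance is δ·R ≈ 1.875 × 6371 ≈ 11947 km, so the target fraction is f = 4200/11947 ≈ 0.352.
Interpolate at f ≈ 0.352 with slerp weights a = sin((1−f)δ)/sin δ ≈ 0.983, b = sin(fδ)/sin δ ≈ 0.642.
p = a·p₁ + b·p₂ ≈ (0.794, 0.608, 0.027); φ = arcsin(p_z) ≈ 1.52°, λ = atan2(p_y, p_x) ≈ 37.43°.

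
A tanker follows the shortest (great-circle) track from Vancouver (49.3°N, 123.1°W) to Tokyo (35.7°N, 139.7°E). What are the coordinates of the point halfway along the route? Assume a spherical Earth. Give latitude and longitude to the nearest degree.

Convert each endpoint to a unit vector on the sphere (x = cos φ cos λ, y = cos φ sin λ, z = sin φ).
The central angle between the endpoints is δ = arccos(p₁·p₂) ≈ 1.185 rad (67.9°).
Interpolate at f = 1/2 with slerp weights a = sin((1−f)δ)/sin δ ≈ 0.603, b = sin(fδ)/sin δ ≈ 0.603.
p = a·p₁ + b·p₂ ≈ (-0.588, -0.013, 0.809); φ = arcsin(p_z) ≈ 53.97°, λ = atan2(p_y, p_x) ≈ -178.77°.

≈ 54°N, 179°W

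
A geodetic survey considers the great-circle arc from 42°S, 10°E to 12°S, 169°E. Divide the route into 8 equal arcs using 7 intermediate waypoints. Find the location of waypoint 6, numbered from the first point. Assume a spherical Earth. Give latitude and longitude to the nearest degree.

Convert each endpoint to a unit vector on the sphere (x = cos φ cos λ, y = cos φ sin λ, z = sin φ).
The central angle between the endpoints is δ = arccos(p₁·p₂) ≈ 2.141 rad (122.6°).
Interpolate at f = 6/8 with slerp weights a = sin((1−f)δ)/sin δ ≈ 0.606, b = sin(fδ)/sin δ ≈ 1.187.
p = a·p₁ + b·p₂ ≈ (-0.696, 0.300, -0.652); φ = arcsin(p_z) ≈ -40.70°, λ = atan2(p_y, p_x) ≈ 156.72°.

≈ 41°S, 157°E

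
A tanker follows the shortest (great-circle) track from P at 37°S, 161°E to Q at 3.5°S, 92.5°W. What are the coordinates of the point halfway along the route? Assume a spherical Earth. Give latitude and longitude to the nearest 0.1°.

From cos δ = sin φ₁ sin φ₂ + cos φ₁ cos φ₂ cos Δλ, the central angle is δ ≈ 1.762 rad (100.9°).
Interpolate at f = 1/2 with slerp weights a = sin((1−f)δ)/sin δ ≈ 0.786, b = sin(fδ)/sin δ ≈ 0.786.
p = a·p₁ + b·p₂ ≈ (-0.627, -0.579, -0.521); φ = arcsin(p_z) ≈ -31.38°, λ = atan2(p_y, p_x) ≈ -137.29°.

≈ 31.4°S, 137.3°W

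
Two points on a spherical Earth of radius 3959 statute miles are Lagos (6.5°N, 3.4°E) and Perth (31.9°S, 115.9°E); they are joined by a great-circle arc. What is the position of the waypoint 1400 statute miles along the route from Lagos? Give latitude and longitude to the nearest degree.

From cos δ = sin φ₁ sin φ₂ + cos φ₁ cos φ₂ cos Δλ, the central angle is δ ≈ 1.963 rad (112.5°). The total great-circle distance is δ·R ≈ 1.963 × 3959 ≈ 7773 mi, so the target fraction is f = 1400/7773 ≈ 0.180.
Interpolate at f ≈ 0.180 with slerp weights a = sin((1−f)δ)/sin δ ≈ 1.082, b = sin(fδ)/sin δ ≈ 0.375.
p = a·p₁ + b·p₂ ≈ (0.934, 0.350, -0.076); φ = arcsin(p_z) ≈ -4.34°, λ = atan2(p_y, p_x) ≈ 20.55°.

≈ (4°S, 21°E)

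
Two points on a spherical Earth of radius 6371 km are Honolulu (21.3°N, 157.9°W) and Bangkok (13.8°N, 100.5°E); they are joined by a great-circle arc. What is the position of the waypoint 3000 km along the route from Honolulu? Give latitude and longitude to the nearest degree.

≈ 27°N, 173°E

From cos δ = sin φ₁ sin φ₂ + cos φ₁ cos φ₂ cos Δλ, the central angle is δ ≈ 1.666 rad (95.5°). The total great-circle distance is δ·R ≈ 1.666 × 6371 ≈ 10616 km, so the target fraction is f = 3000/10616 ≈ 0.283.
Interpolate at f ≈ 0.283 with slerp weights a = sin((1−f)δ)/sin δ ≈ 0.935, b = sin(fδ)/sin δ ≈ 0.456.
p = a·p₁ + b·p₂ ≈ (-0.887, 0.108, 0.448); φ = arcsin(p_z) ≈ 26.63°, λ = atan2(p_y, p_x) ≈ 173.09°.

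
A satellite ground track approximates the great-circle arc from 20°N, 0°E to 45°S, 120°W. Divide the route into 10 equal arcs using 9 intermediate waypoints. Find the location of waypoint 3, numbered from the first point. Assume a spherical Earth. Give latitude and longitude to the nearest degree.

Write both endpoints as unit vectors p₁, p₂ with components (cos φ cos λ, cos φ sin λ, sin φ).
The central angle between the endpoints is δ = arccos(p₁·p₂) ≈ 2.182 rad (125.0°).
Interpolate at f = 3/10 with slerp weights a = sin((1−f)δ)/sin δ ≈ 1.220, b = sin(fδ)/sin δ ≈ 0.744.
p = a·p₁ + b·p₂ ≈ (0.884, -0.455, -0.109); φ = arcsin(p_z) ≈ -6.23°, λ = atan2(p_y, p_x) ≈ -27.26°.

≈ 6°S, 27°W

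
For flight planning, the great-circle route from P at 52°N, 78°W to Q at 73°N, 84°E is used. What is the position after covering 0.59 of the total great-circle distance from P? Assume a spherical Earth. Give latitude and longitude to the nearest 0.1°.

≈ 83.0°N, 48.8°W

Write both endpoints as unit vectors p₁, p₂ with components (cos φ cos λ, cos φ sin λ, sin φ).
The central angle between the endpoints is δ = arccos(p₁·p₂) ≈ 0.949 rad (54.4°).
Interpolate at f = 0.59 with slerp weights a = sin((1−f)δ)/sin δ ≈ 0.467, b = sin(fδ)/sin δ ≈ 0.653.
p = a·p₁ + b·p₂ ≈ (0.080, -0.091, 0.993); φ = arcsin(p_z) ≈ 83.05°, λ = atan2(p_y, p_x) ≈ -48.80°.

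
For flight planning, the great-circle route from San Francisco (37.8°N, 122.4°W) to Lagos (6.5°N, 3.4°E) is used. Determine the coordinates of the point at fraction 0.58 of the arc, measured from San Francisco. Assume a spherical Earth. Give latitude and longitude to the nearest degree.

Write both endpoints as unit vectors p₁, p₂ with components (cos φ cos λ, cos φ sin λ, sin φ).
The central angle between the endpoints is δ = arccos(p₁·p₂) ≈ 1.971 rad (112.9°).
Interpolate at f = 0.58 with slerp weights a = sin((1−f)δ)/sin δ ≈ 0.800, b = sin(fδ)/sin δ ≈ 0.988.
p = a·p₁ + b·p₂ ≈ (0.641, -0.475, 0.602); φ = arcsin(p_z) ≈ 37.02°, λ = atan2(p_y, p_x) ≈ -36.54°.

≈ (37°N, 37°W)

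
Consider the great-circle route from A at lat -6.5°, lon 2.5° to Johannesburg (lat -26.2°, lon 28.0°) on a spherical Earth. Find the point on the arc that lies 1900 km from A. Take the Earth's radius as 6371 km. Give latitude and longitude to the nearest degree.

Convert each endpoint to a unit vector on the sphere (x = cos φ cos λ, y = cos φ sin λ, z = sin φ).
The central angle between the endpoints is δ = arccos(p₁·p₂) ≈ 0.546 rad (31.3°). The total great-circle distance is δ·R ≈ 0.546 × 6371 ≈ 3478 km, so the target fraction is f = 1900/3478 ≈ 0.546.
Interpolate at f ≈ 0.546 with slerp weights a = sin((1−f)δ)/sin δ ≈ 0.472, b = sin(fδ)/sin δ ≈ 0.566.
p = a·p₁ + b·p₂ ≈ (0.917, 0.259, -0.303); φ = arcsin(p_z) ≈ -17.66°, λ = atan2(p_y, p_x) ≈ 15.76°.

≈ lat -18°, lon 16°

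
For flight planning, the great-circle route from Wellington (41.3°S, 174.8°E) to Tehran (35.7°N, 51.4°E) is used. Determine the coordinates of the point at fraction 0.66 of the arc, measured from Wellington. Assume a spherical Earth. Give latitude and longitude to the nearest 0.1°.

Convert each endpoint to a unit vector on the sphere (x = cos φ cos λ, y = cos φ sin λ, z = sin φ).
The central angle between the endpoints is δ = arccos(p₁·p₂) ≈ 2.376 rad (136.1°).
Interpolate at f = 0.66 with slerp weights a = sin((1−f)δ)/sin δ ≈ 1.043, b = sin(fδ)/sin δ ≈ 1.443.
p = a·p₁ + b·p₂ ≈ (-0.049, 0.987, 0.154); φ = arcsin(p_z) ≈ 8.84°, λ = atan2(p_y, p_x) ≈ 92.86°.

≈ (8.8°N, 92.9°E)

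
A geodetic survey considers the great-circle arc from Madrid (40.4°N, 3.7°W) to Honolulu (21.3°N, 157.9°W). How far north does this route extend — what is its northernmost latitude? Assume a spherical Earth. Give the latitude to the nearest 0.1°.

≈ 70.3°N

The great circle lies in the plane with unit normal n̂ = (p₁ × p₂)/|p₁ × p₂|.
Here n̂_z ≈ -0.337; the vertex latitude is φ_max = arccos|n̂_z| ≈ 70.3°.
Check via Clairaut: cos φ_max = |cos φ₁| · sin C = cos(40.4°)·sin(26.3°) ≈ 0.337, again giving ≈ 70.3°.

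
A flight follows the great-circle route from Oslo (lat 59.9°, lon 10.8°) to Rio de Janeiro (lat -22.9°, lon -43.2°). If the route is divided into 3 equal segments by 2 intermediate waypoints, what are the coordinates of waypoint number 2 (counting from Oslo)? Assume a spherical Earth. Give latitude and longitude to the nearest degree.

Write both endpoints as unit vectors p₁, p₂ with components (cos φ cos λ, cos φ sin λ, sin φ).
The central angle between the endpoints is δ = arccos(p₁·p₂) ≈ 1.636 rad (93.7°).
Interpolate at f = 2/3 with slerp weights a = sin((1−f)δ)/sin δ ≈ 0.520, b = sin(fδ)/sin δ ≈ 0.889.
p = a·p₁ + b·p₂ ≈ (0.853, -0.512, 0.104); φ = arcsin(p_z) ≈ 5.96°, λ = atan2(p_y, p_x) ≈ -30.96°.

≈ lat 6°, lon -31°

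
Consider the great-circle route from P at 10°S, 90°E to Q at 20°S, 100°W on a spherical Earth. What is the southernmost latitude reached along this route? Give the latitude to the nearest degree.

The great circle lies in the plane with unit normal n̂ = (p₁ × p₂)/|p₁ × p₂|.
Here n̂_z ≈ +0.307; the vertex latitude is φ_max = arccos|n̂_z| ≈ 72.1°.
Check via Clairaut: cos φ_max = |cos φ₁| · sin C = cos(10.0°)·sin(161.8°) ≈ 0.307, again giving ≈ 72.1°.

≈ 72°S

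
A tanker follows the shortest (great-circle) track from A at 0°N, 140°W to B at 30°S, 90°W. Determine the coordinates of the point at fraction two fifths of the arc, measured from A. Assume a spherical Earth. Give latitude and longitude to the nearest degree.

Convert each endpoint to a unit vector on the sphere (x = cos φ cos λ, y = cos φ sin λ, z = sin φ).
The central angle between the endpoints is δ = arccos(p₁·p₂) ≈ 0.980 rad (56.2°).
Interpolate at f = 2/5 with slerp weights a = sin((1−f)δ)/sin δ ≈ 0.668, b = sin(fδ)/sin δ ≈ 0.460.
p = a·p₁ + b·p₂ ≈ (-0.512, -0.828, -0.230); φ = arcsin(p_z) ≈ -13.30°, λ = atan2(p_y, p_x) ≈ -121.72°.

≈ 13°S, 122°W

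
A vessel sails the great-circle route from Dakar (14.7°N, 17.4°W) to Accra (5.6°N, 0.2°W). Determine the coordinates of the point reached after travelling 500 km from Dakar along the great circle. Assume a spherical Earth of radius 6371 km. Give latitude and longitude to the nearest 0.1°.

Convert each endpoint to a unit vector on the sphere (x = cos φ cos λ, y = cos φ sin λ, z = sin φ).
The central angle between the endpoints is δ = arccos(p₁·p₂) ≈ 0.335 rad (19.2°). The total great-circle distance is δ·R ≈ 0.335 × 6371 ≈ 2135 km, so the target fraction is f = 500/2135 ≈ 0.234.
Interpolate at f ≈ 0.234 with slerp weights a = sin((1−f)δ)/sin δ ≈ 0.772, b = sin(fδ)/sin δ ≈ 0.238.
p = a·p₁ + b·p₂ ≈ (0.950, -0.224, 0.219); φ = arcsin(p_z) ≈ 12.66°, λ = atan2(p_y, p_x) ≈ -13.28°.

≈ 12.7°N, 13.3°W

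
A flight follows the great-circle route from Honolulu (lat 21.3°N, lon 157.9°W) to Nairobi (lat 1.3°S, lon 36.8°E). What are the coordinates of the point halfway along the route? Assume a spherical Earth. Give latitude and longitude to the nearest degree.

≈ lat 53°N, lon 104°E

From cos δ = sin φ₁ sin φ₂ + cos φ₁ cos φ₂ cos Δλ, the central angle is δ ≈ 2.712 rad (155.4°).
Interpolate at f = 1/2 with slerp weights a = sin((1−f)δ)/sin δ ≈ 2.347, b = sin(fδ)/sin δ ≈ 2.347.
p = a·p₁ + b·p₂ ≈ (-0.147, 0.583, 0.799); φ = arcsin(p_z) ≈ 53.05°, λ = atan2(p_y, p_x) ≈ 104.17°.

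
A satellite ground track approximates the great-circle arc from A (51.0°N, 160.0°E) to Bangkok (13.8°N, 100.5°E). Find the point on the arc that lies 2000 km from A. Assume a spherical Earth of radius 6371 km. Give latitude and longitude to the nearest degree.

Write both endpoints as unit vectors p₁, p₂ with components (cos φ cos λ, cos φ sin λ, sin φ).
The central angle between the endpoints is δ = arccos(p₁·p₂) ≈ 1.052 rad (60.3°). The total great-circle distance is δ·R ≈ 1.052 × 6371 ≈ 6704 km, so the target fraction is f = 2000/6704 ≈ 0.298.
Interpolate at f ≈ 0.298 with slerp weights a = sin((1−f)δ)/sin δ ≈ 0.775, b = sin(fδ)/sin δ ≈ 0.356.
p = a·p₁ + b·p₂ ≈ (-0.521, 0.506, 0.687); φ = arcsin(p_z) ≈ 43.40°, λ = atan2(p_y, p_x) ≈ 135.83°.

≈ (43°N, 136°E)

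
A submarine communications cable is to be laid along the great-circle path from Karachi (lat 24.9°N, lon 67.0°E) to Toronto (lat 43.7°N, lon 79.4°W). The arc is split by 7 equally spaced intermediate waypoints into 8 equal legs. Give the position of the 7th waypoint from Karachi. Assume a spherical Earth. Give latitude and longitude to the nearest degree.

From cos δ = sin φ₁ sin φ₂ + cos φ₁ cos φ₂ cos Δλ, the central angle is δ ≈ 1.829 rad (104.8°).
Interpolate at f = 7/8 with slerp weights a = sin((1−f)δ)/sin δ ≈ 0.234, b = sin(fδ)/sin δ ≈ 1.034.
p = a·p₁ + b·p₂ ≈ (0.221, -0.539, 0.813); φ = arcsin(p_z) ≈ 54.38°, λ = atan2(p_y, p_x) ≈ -67.74°.

≈ lat 54°N, lon 68°W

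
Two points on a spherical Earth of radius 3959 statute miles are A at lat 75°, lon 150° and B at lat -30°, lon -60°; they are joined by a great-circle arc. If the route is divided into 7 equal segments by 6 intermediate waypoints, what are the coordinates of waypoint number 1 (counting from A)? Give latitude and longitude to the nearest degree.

≈ lat 79°, lon -117°

From cos δ = sin φ₁ sin φ₂ + cos φ₁ cos φ₂ cos Δλ, the central angle is δ ≈ 2.315 rad (132.6°).
Interpolate at f = 1/7 with slerp weights a = sin((1−f)δ)/sin δ ≈ 1.245, b = sin(fδ)/sin δ ≈ 0.441.
p = a·p₁ + b·p₂ ≈ (-0.088, -0.170, 0.982); φ = arcsin(p_z) ≈ 78.98°, λ = atan2(p_y, p_x) ≈ -117.37°.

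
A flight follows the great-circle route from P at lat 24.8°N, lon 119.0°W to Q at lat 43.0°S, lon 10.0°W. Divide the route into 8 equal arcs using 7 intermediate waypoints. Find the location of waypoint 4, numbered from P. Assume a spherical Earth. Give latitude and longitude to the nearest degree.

≈ lat 15°S, lon 73°W

The haversine formula gives a central angle δ ≈ 2.097 rad (120.1°) between the endpoints.
Interpolate at f = 4/8 with slerp weights a = sin((1−f)δ)/sin δ ≈ 1.002, b = sin(fδ)/sin δ ≈ 1.002.
p = a·p₁ + b·p₂ ≈ (0.281, -0.923, -0.263); φ = arcsin(p_z) ≈ -15.26°, λ = atan2(p_y, p_x) ≈ -73.08°.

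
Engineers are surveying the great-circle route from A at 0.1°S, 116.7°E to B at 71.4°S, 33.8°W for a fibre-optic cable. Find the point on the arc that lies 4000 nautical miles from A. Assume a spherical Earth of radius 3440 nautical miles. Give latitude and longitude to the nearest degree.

Write both endpoints as unit vectors p₁, p₂ with components (cos φ cos λ, cos φ sin λ, sin φ).
The central angle between the endpoints is δ = arccos(p₁·p₂) ≈ 1.850 rad (106.0°). The total great-circle distance is δ·R ≈ 1.850 × 3440 ≈ 6365 nmi, so the target fraction is f = 4000/6365 ≈ 0.628.
Interpolate at f ≈ 0.628 with slerp weights a = sin((1−f)δ)/sin δ ≈ 0.660, b = sin(fδ)/sin δ ≈ 0.955.
p = a·p₁ + b·p₂ ≈ (-0.044, 0.420, -0.906); φ = arcsin(p_z) ≈ -64.99°, λ = atan2(p_y, p_x) ≈ 95.92°.

≈ 65°S, 96°E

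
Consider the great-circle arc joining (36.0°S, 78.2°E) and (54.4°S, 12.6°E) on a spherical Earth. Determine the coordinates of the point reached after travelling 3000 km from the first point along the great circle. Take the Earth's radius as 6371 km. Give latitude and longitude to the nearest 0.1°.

Convert each endpoint to a unit vector on the sphere (x = cos φ cos λ, y = cos φ sin λ, z = sin φ).
The central angle between the endpoints is δ = arccos(p₁·p₂) ≈ 0.833 rad (47.7°). The total great-circle distance is δ·R ≈ 0.833 × 6371 ≈ 5309 km, so the target fraction is f = 3000/5309 ≈ 0.565.
Interpolate at f ≈ 0.565 with slerp weights a = sin((1−f)δ)/sin δ ≈ 0.479, b = sin(fδ)/sin δ ≈ 0.613.
p = a·p₁ + b·p₂ ≈ (0.427, 0.457, -0.780); φ = arcsin(p_z) ≈ -51.25°, λ = atan2(p_y, p_x) ≈ 46.92°.

≈ (51.3°S, 46.9°E)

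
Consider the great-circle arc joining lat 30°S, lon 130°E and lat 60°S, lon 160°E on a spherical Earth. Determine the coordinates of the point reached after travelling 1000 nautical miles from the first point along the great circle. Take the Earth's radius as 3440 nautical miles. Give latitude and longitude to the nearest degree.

≈ lat 45°S, lon 140°E

Convert each endpoint to a unit vector on the sphere (x = cos φ cos λ, y = cos φ sin λ, z = sin φ).
The central angle between the endpoints is δ = arccos(p₁·p₂) ≈ 0.630 rad (36.1°). The total great-circle distance is δ·R ≈ 0.630 × 3440 ≈ 2167 nmi, so the target fraction is f = 1000/2167 ≈ 0.461.
Interpolate at f ≈ 0.461 with slerp weights a = sin((1−f)δ)/sin δ ≈ 0.565, b = sin(fδ)/sin δ ≈ 0.486.
p = a·p₁ + b·p₂ ≈ (-0.543, 0.458, -0.704); φ = arcsin(p_z) ≈ -44.73°, λ = atan2(p_y, p_x) ≈ 139.86°.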